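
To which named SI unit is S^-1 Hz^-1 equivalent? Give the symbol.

S = 1/Ω (conductance is reciprocal resistance),
    = kg⁻¹·m⁻²·s³·A².
So S⁻¹ = kg·m²·s⁻³·A⁻².
Hz = 1/s = s⁻¹ (frequency is cycles per second).
So Hz⁻¹ = s.
Combining: S⁻¹·Hz⁻¹ = (kg·m²·s⁻³·A⁻²) · s = kg·m²·s⁻²·A⁻².
kg·m²·s⁻²·A⁻² is the base-SI form of the henry.

H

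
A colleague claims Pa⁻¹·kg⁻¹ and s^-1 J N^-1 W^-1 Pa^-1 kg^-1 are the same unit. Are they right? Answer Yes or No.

No

Left side:
  Pa = N/m² (pressure = force per area),
      = kg·m⁻¹·s⁻².
  So Pa⁻¹ = kg⁻¹·m·s².
  Combining: Pa⁻¹·kg⁻¹ = (kg⁻¹·m·s²) · kg⁻¹ = kg⁻²·m·s².
Right side:
  J = kg·m²·s⁻².
  N = kg·m·s⁻².
  So N⁻¹ = kg⁻¹·m⁻¹·s².
  W = kg·m²·s⁻³.
  So W⁻¹ = kg⁻¹·m⁻²·s³.
  Pa = kg·m⁻¹·s⁻².
  So Pa⁻¹ = kg⁻¹·m·s².
  Combining: s⁻¹·J·N⁻¹·W⁻¹·Pa⁻¹·kg⁻¹ = s⁻¹ · (kg·m²·s⁻²) · (kg⁻¹·m⁻¹·s²) · (kg⁻¹·m⁻²·s³) · (kg⁻¹·m·s²) · kg⁻¹ = kg⁻³·s⁴.
Left is kg⁻²·m·s²; right is kg⁻³·s⁴ — different.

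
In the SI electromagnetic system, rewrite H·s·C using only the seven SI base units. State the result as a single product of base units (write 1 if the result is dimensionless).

H = kg·m²·s⁻²·A⁻².
C = s·A.
Combining: H·s·C = (kg·m²·s⁻²·A⁻²) · s · (s·A) = kg·m²·A⁻¹.

kg·m²·A⁻¹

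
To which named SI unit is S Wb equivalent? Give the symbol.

S = 1/Ω (conductance is reciprocal resistance),
    = kg⁻¹·m⁻²·s³·A².
Wb = V·s (flux: a volt is a weber per second),
    = kg·m²·s⁻²·A⁻¹.
Combining: S·Wb = (kg⁻¹·m⁻²·s³·A²) · (kg·m²·s⁻²·A⁻¹) = s·A.
s·A is the base-SI form of the coulomb.

C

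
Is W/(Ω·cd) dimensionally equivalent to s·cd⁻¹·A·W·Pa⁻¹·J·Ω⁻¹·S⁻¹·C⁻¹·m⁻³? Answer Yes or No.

No

Left side:
  Ω = kg·m²·s⁻³·A⁻².
  So Ω⁻¹ = kg⁻¹·m⁻²·s³·A².
  W = kg·m²·s⁻³.
  Combining: Ω⁻¹·cd⁻¹·W = (kg⁻¹·m⁻²·s³·A²) · cd⁻¹ · (kg·m²·s⁻³) = A²·cd⁻¹.
Right side:
  W = J/s (power = energy per time),
      = kg·m²·s⁻³.
  Pa = N/m² (pressure = force per area),
      = kg·m⁻¹·s⁻².
  So Pa⁻¹ = kg⁻¹·m·s².
  J = N·m (work = force × distance),
      = kg·m²·s⁻².
  Ω = V/A (resistance = voltage per current),
      = kg·m²·s⁻³·A⁻².
  So Ω⁻¹ = kg⁻¹·m⁻²·s³·A².
  S = 1/Ω (conductance is reciprocal resistance),
      = kg⁻¹·m⁻²·s³·A².
  So S⁻¹ = kg·m²·s⁻³·A⁻².
  C = A·s = s·A (charge = current × time).
  So C⁻¹ = s⁻¹·A⁻¹.
  Combining: s·cd⁻¹·A·W·Pa⁻¹·J·Ω⁻¹·S⁻¹·C⁻¹·m⁻³ = s · cd⁻¹ · A · (kg·m²·s⁻³) · (kg⁻¹·m·s²) · (kg·m²·s⁻²) · (kg⁻¹·m⁻²·s³·A²) · (kg·m²·s⁻³·A⁻²) · (s⁻¹·A⁻¹) · m⁻³ = kg·m²·s⁻³·cd⁻¹.
Left is A²·cd⁻¹; right is kg·m²·s⁻³·cd⁻¹ — different.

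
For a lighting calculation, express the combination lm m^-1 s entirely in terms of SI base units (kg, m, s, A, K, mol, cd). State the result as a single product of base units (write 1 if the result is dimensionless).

m⁻¹·s·cd

lm = cd·sr = cd (luminous flux; sr is dimensionless).
Combining: lm·m⁻¹·s = cd · m⁻¹ · s = m⁻¹·s·cd.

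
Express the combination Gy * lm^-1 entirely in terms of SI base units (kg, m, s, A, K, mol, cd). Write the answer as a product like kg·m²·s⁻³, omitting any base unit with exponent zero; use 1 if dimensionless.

m²·s⁻²·cd⁻¹

Gy = m²·s⁻².
lm = cd.
So lm⁻¹ = cd⁻¹.
Combining: Gy·lm⁻¹ = (m²·s⁻²) · cd⁻¹ = m²·s⁻²·cd⁻¹.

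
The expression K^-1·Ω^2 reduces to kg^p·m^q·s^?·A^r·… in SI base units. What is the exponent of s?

Ω = V/A (resistance = voltage per current),
    = kg·m²·s⁻³·A⁻².
So Ω² = kg²·m⁴·s⁻⁶·A⁻⁴.
Combining: K⁻¹·Ω² = K⁻¹ · (kg²·m⁴·s⁻⁶·A⁻⁴) = kg²·m⁴·s⁻⁶·A⁻⁴·K⁻¹.
The exponent of s is -6.

-6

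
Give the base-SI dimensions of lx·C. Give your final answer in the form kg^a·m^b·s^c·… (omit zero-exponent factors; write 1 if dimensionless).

lx = m⁻²·cd.
C = s·A.
Combining: lx·C = (m⁻²·cd) · (s·A) = m⁻²·s·A·cd.

m⁻²·s·A·cd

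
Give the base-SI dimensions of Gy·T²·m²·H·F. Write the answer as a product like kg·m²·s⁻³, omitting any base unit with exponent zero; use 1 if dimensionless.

Gy = J/kg (absorbed dose = energy per mass),
    = m²·s⁻².
T = Wb/m² (flux density = flux per area),
    = kg·s⁻²·A⁻¹.
So T² = kg²·s⁻⁴·A⁻².
H = Wb/A (inductance = flux per current),
    = kg·m²·s⁻²·A⁻².
F = C/V (capacitance = charge per voltage),
    = A·s/(kg·m²·s⁻³·A⁻¹) (substituting C and V),
    = kg⁻¹·m⁻²·s⁴·A².
Combining: Gy·T²·m²·H·F = (m²·s⁻²) · (kg²·s⁻⁴·A⁻²) · m² · (kg·m²·s⁻²·A⁻²) · (kg⁻¹·m⁻²·s⁴·A²) = kg²·m⁴·s⁻⁴·A⁻².

kg²·m⁴·s⁻⁴·A⁻²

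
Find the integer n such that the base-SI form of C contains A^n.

1

C = s·A.
The exponent of A is 1.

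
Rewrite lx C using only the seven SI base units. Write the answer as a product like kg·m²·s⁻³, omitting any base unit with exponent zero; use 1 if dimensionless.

m⁻²·s·A·cd

lx = lm/m² (illuminance = luminous flux per area),
    = m⁻²·cd.
C = A·s = s·A (charge = current × time).
Combining: lx·C = (m⁻²·cd) · (s·A) = m⁻²·s·A·cd.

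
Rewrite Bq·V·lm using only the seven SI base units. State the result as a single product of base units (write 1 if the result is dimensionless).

kg·m²·s⁻⁴·A⁻¹·cd

Bq = s⁻¹.
V = kg·m²·s⁻³·A⁻¹.
lm = cd.
Combining: Bq·V·lm = s⁻¹ · (kg·m²·s⁻³·A⁻¹) · cd = kg·m²·s⁻⁴·A⁻¹·cd.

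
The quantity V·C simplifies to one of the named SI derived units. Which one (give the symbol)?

J

V = W/A (potential = power per current),
    = kg·m²·s⁻³·A⁻¹.
C = A·s = s·A (charge = current × time).
Combining: V·C = (kg·m²·s⁻³·A⁻¹) · (s·A) = kg·m²·s⁻².
kg·m²·s⁻² is the base-SI form of the joule.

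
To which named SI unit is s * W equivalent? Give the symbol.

W = kg·m²·s⁻³.
Combining: s·W = s · (kg·m²·s⁻³) = kg·m²·s⁻².
kg·m²·s⁻² is the base-SI form of the joule.

J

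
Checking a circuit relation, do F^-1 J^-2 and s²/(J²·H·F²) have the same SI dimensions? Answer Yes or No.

Left side:
  F = C/V (capacitance = charge per voltage),
      = A·s/(kg·m²·s⁻³·A⁻¹) (substituting C and V),
      = kg⁻¹·m⁻²·s⁴·A².
  So F⁻¹ = kg·m²·s⁻⁴·A⁻².
  J = N·m (work = force × distance),
      = kg·m²·s⁻².
  So J⁻² = kg⁻²·m⁻⁴·s⁴.
  Combining: F⁻¹·J⁻² = (kg·m²·s⁻⁴·A⁻²) · (kg⁻²·m⁻⁴·s⁴) = kg⁻¹·m⁻²·A⁻².
Right side:
  J = kg·m²·s⁻².
  So J⁻² = kg⁻²·m⁻⁴·s⁴.
  H = kg·m²·s⁻²·A⁻².
  So H⁻¹ = kg⁻¹·m⁻²·s²·A².
  F = kg⁻¹·m⁻²·s⁴·A².
  So F⁻² = kg²·m⁴·s⁻⁸·A⁻⁴.
  Combining: J⁻²·H⁻¹·F⁻²·s² = (kg⁻²·m⁻⁴·s⁴) · (kg⁻¹·m⁻²·s²·A²) · (kg²·m⁴·s⁻⁸·A⁻⁴) · s² = kg⁻¹·m⁻²·A⁻².
Both reduce to kg⁻¹·m⁻²·A⁻².

Yes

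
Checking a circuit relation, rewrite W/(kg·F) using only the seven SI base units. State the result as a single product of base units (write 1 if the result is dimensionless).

kg·m⁴·s⁻⁷·A⁻²

F = C/V (capacitance = charge per voltage),
    = A·s/(kg·m²·s⁻³·A⁻¹) (substituting C and V),
    = kg⁻¹·m⁻²·s⁴·A².
So F⁻¹ = kg·m²·s⁻⁴·A⁻².
W = J/s (power = energy per time),
    = kg·m²·s⁻³.
Combining: kg⁻¹·F⁻¹·W = kg⁻¹ · (kg·m²·s⁻⁴·A⁻²) · (kg·m²·s⁻³) = kg·m⁴·s⁻⁷·A⁻².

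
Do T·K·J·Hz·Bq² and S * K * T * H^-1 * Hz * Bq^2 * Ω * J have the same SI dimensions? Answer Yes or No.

Left side:
  T = kg·s⁻²·A⁻¹.
  J = kg·m²·s⁻².
  Hz = s⁻¹.
  Bq = s⁻¹.
  So Bq² = s⁻².
  Combining: T·K·J·Hz·Bq² = (kg·s⁻²·A⁻¹) · K · (kg·m²·s⁻²) · s⁻¹ · s⁻² = kg²·m²·s⁻⁷·A⁻¹·K.
Right side:
  S = kg⁻¹·m⁻²·s³·A².
  T = kg·s⁻²·A⁻¹.
  H = kg·m²·s⁻²·A⁻².
  So H⁻¹ = kg⁻¹·m⁻²·s²·A².
  Hz = s⁻¹.
  Bq = s⁻¹.
  So Bq² = s⁻².
  Ω = kg·m²·s⁻³·A⁻².
  J = kg·m²·s⁻².
  Combining: S·K·T·H⁻¹·Hz·Bq²·Ω·J = (kg⁻¹·m⁻²·s³·A²) · K · (kg·s⁻²·A⁻¹) · (kg⁻¹·m⁻²·s²·A²) · s⁻¹ · s⁻² · (kg·m²·s⁻³·A⁻²) · (kg·m²·s⁻²) = kg·s⁻⁵·A·K.
Left is kg²·m²·s⁻⁷·A⁻¹·K; right is kg·s⁻⁵·A·K — different.

No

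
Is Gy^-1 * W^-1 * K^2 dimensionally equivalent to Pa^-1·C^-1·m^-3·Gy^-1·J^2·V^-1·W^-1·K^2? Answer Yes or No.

Left side:
  Gy = m²·s⁻².
  So Gy⁻¹ = m⁻²·s².
  W = kg·m²·s⁻³.
  So W⁻¹ = kg⁻¹·m⁻²·s³.
  Combining: Gy⁻¹·W⁻¹·K² = (m⁻²·s²) · (kg⁻¹·m⁻²·s³) · K² = kg⁻¹·m⁻⁴·s⁵·K².
Right side:
  Pa = N/m² (pressure = force per area),
      = kg·m⁻¹·s⁻².
  So Pa⁻¹ = kg⁻¹·m·s².
  C = A·s = s·A (charge = current × time).
  So C⁻¹ = s⁻¹·A⁻¹.
  Gy = J/kg (absorbed dose = energy per mass),
      = m²·s⁻².
  So Gy⁻¹ = m⁻²·s².
  J = N·m (work = force × distance),
      = kg·m²·s⁻².
  So J² = kg²·m⁴·s⁻⁴.
  V = W/A (potential = power per current),
      = kg·m²·s⁻³·A⁻¹.
  So V⁻¹ = kg⁻¹·m⁻²·s³·A.
  W = J/s (power = energy per time),
      = kg·m²·s⁻³.
  So W⁻¹ = kg⁻¹·m⁻²·s³.
  Combining: Pa⁻¹·C⁻¹·m⁻³·Gy⁻¹·J²·V⁻¹·W⁻¹·K² = (kg⁻¹·m·s²) · (s⁻¹·A⁻¹) · m⁻³ · (m⁻²·s²) · (kg²·m⁴·s⁻⁴) · (kg⁻¹·m⁻²·s³·A) · (kg⁻¹·m⁻²·s³) · K² = kg⁻¹·m⁻⁴·s⁵·K².
Both reduce to kg⁻¹·m⁻⁴·s⁵·K².

Yes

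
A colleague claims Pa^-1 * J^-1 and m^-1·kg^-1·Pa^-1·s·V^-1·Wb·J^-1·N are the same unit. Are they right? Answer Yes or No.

Left side:
  Pa = N/m² (pressure = force per area),
      = kg·m⁻¹·s⁻².
  So Pa⁻¹ = kg⁻¹·m·s².
  J = N·m (work = force × distance),
      = kg·m²·s⁻².
  So J⁻¹ = kg⁻¹·m⁻²·s².
  Combining: Pa⁻¹·J⁻¹ = (kg⁻¹·m·s²) · (kg⁻¹·m⁻²·s²) = kg⁻²·m⁻¹·s⁴.
Right side:
  Pa = N/m² (pressure = force per area),
      = kg·m⁻¹·s⁻².
  So Pa⁻¹ = kg⁻¹·m·s².
  V = W/A (potential = power per current),
      = kg·m²·s⁻³·A⁻¹.
  So V⁻¹ = kg⁻¹·m⁻²·s³·A.
  Wb = V·s (flux: a volt is a weber per second),
      = kg·m²·s⁻²·A⁻¹.
  J = N·m (work = force × distance),
      = kg·m²·s⁻².
  So J⁻¹ = kg⁻¹·m⁻²·s².
  N = kg·m/s² = kg·m·s⁻² (force = mass × acceleration).
  Combining: m⁻¹·kg⁻¹·Pa⁻¹·s·V⁻¹·Wb·J⁻¹·N = m⁻¹ · kg⁻¹ · (kg⁻¹·m·s²) · s · (kg⁻¹·m⁻²·s³·A) · (kg·m²·s⁻²·A⁻¹) · (kg⁻¹·m⁻²·s²) · (kg·m·s⁻²) = kg⁻²·m⁻¹·s⁴.
Both reduce to kg⁻²·m⁻¹·s⁴.

Yes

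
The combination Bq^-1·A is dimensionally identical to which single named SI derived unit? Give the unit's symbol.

Bq = s⁻¹.
So Bq⁻¹ = s.
Combining: Bq⁻¹·A = s · A = s·A.
s·A is the base-SI form of the coulomb.

C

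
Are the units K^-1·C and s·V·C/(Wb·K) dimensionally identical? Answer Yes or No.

Left side:
  C = s·A.
  Combining: K⁻¹·C = K⁻¹ · (s·A) = s·A·K⁻¹.
Right side:
  V = kg·m²·s⁻³·A⁻¹.
  C = s·A.
  Wb = kg·m²·s⁻²·A⁻¹.
  So Wb⁻¹ = kg⁻¹·m⁻²·s²·A.
  Combining: s·V·C·Wb⁻¹·K⁻¹ = s · (kg·m²·s⁻³·A⁻¹) · (s·A) · (kg⁻¹·m⁻²·s²·A) · K⁻¹ = s·A·K⁻¹.
Both reduce to s·A·K⁻¹.

Yes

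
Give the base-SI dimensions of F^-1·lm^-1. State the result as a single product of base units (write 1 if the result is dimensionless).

kg·m²·s⁻⁴·A⁻²·cd⁻¹

F = C/V (capacitance = charge per voltage),
    = A·s/(kg·m²·s⁻³·A⁻¹) (substituting C and V),
    = kg⁻¹·m⁻²·s⁴·A².
So F⁻¹ = kg·m²·s⁻⁴·A⁻².
lm = cd·sr = cd (luminous flux; sr is dimensionless).
So lm⁻¹ = cd⁻¹.
Combining: F⁻¹·lm⁻¹ = (kg·m²·s⁻⁴·A⁻²) · cd⁻¹ = kg·m²·s⁻⁴·A⁻²·cd⁻¹.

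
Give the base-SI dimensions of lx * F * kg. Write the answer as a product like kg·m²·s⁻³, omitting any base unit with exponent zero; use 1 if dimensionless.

lx = m⁻²·cd.
F = kg⁻¹·m⁻²·s⁴·A².
Combining: lx·F·kg = (m⁻²·cd) · (kg⁻¹·m⁻²·s⁴·A²) · kg = m⁻⁴·s⁴·A²·cd.

m⁻⁴·s⁴·A²·cd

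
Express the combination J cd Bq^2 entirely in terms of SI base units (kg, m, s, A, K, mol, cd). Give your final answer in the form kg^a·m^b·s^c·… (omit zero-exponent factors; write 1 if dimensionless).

J = kg·m²·s⁻².
Bq = s⁻¹.
So Bq² = s⁻².
Combining: J·cd·Bq² = (kg·m²·s⁻²) · cd · s⁻² = kg·m²·s⁻⁴·cd.

kg·m²·s⁻⁴·cd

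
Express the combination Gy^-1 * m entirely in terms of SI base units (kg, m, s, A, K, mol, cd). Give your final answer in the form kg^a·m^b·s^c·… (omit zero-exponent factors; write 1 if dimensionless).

Gy = J/kg (absorbed dose = energy per mass),
    = m²·s⁻².
So Gy⁻¹ = m⁻²·s².
Combining: Gy⁻¹·m = (m⁻²·s²) · m = m⁻¹·s².

m⁻¹·s²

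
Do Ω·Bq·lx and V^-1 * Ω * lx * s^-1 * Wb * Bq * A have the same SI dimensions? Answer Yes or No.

No

Left side:
  Ω = kg·m²·s⁻³·A⁻².
  Bq = s⁻¹.
  lx = m⁻²·cd.
  Combining: Ω·Bq·lx = (kg·m²·s⁻³·A⁻²) · s⁻¹ · (m⁻²·cd) = kg·s⁻⁴·A⁻²·cd.
Right side:
  V = W/A (potential = power per current),
      = kg·m²·s⁻³·A⁻¹.
  So V⁻¹ = kg⁻¹·m⁻²·s³·A.
  Ω = V/A (resistance = voltage per current),
      = kg·m²·s⁻³·A⁻².
  lx = lm/m² (illuminance = luminous flux per area),
      = m⁻²·cd.
  Wb = V·s (flux: a volt is a weber per second),
      = kg·m²·s⁻²·A⁻¹.
  Bq = 1/s = s⁻¹ (activity is decays per second).
  Combining: V⁻¹·Ω·lx·s⁻¹·Wb·Bq·A = (kg⁻¹·m⁻²·s³·A) · (kg·m²·s⁻³·A⁻²) · (m⁻²·cd) · s⁻¹ · (kg·m²·s⁻²·A⁻¹) · s⁻¹ · A = kg·s⁻⁴·A⁻¹·cd.
Left is kg·s⁻⁴·A⁻²·cd; right is kg·s⁻⁴·A⁻¹·cd — different.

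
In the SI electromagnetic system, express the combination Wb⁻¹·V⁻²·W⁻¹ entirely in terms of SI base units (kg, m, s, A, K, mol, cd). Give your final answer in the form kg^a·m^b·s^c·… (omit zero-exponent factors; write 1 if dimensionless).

kg⁻⁴·m⁻⁸·s¹¹·A³

Wb = V·s (flux: a volt is a weber per second),
    = kg·m²·s⁻²·A⁻¹.
So Wb⁻¹ = kg⁻¹·m⁻²·s²·A.
V = W/A (potential = power per current),
    = kg·m²·s⁻³·A⁻¹.
So V⁻² = kg⁻²·m⁻⁴·s⁶·A².
W = J/s (power = energy per time),
    = kg·m²·s⁻³.
So W⁻¹ = kg⁻¹·m⁻²·s³.
Combining: Wb⁻¹·V⁻²·W⁻¹ = (kg⁻¹·m⁻²·s²·A) · (kg⁻²·m⁻⁴·s⁶·A²) · (kg⁻¹·m⁻²·s³) = kg⁻⁴·m⁻⁸·s¹¹·A³.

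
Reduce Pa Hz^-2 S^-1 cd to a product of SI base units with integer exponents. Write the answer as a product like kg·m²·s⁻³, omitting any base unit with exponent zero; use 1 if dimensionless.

kg²·m·s⁻³·A⁻²·cd

Pa = N/m² (pressure = force per area),
    = kg·m⁻¹·s⁻².
Hz = 1/s = s⁻¹ (frequency is cycles per second).
So Hz⁻² = s².
S = 1/Ω (conductance is reciprocal resistance),
    = kg⁻¹·m⁻²·s³·A².
So S⁻¹ = kg·m²·s⁻³·A⁻².
Combining: Pa·Hz⁻²·S⁻¹·cd = (kg·m⁻¹·s⁻²) · s² · (kg·m²·s⁻³·A⁻²) · cd = kg²·m·s⁻³·A⁻²·cd.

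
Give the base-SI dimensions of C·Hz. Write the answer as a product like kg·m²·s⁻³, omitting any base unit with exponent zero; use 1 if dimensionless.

A

C = s·A.
Hz = s⁻¹.
Combining: C·Hz = (s·A) · s⁻¹ = A.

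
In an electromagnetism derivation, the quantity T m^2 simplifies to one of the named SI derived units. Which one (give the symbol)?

Wb

T = Wb/m² (flux density = flux per area),
    = kg·s⁻²·A⁻¹.
Combining: T·m² = (kg·s⁻²·A⁻¹) · m² = kg·m²·s⁻²·A⁻¹.
kg·m²·s⁻²·A⁻¹ is the base-SI form of the weber.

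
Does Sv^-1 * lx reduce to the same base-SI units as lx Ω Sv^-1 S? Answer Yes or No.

Yes

Left side:
  Sv = J/kg (equivalent dose = energy per mass),
      = m²·s⁻².
  So Sv⁻¹ = m⁻²·s².
  lx = lm/m² (illuminance = luminous flux per area),
      = m⁻²·cd.
  Combining: Sv⁻¹·lx = (m⁻²·s²) · (m⁻²·cd) = m⁻⁴·s²·cd.
Right side:
  lx = m⁻²·cd.
  Ω = kg·m²·s⁻³·A⁻².
  Sv = m²·s⁻².
  So Sv⁻¹ = m⁻²·s².
  S = kg⁻¹·m⁻²·s³·A².
  Combining: lx·Ω·Sv⁻¹·S = (m⁻²·cd) · (kg·m²·s⁻³·A⁻²) · (m⁻²·s²) · (kg⁻¹·m⁻²·s³·A²) = m⁻⁴·s²·cd.
Both reduce to m⁻⁴·s²·cd.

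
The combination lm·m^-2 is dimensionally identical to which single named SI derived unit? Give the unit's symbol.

lm = cd·sr = cd (luminous flux; sr is dimensionless).
Combining: lm·m⁻² = cd · m⁻² = m⁻²·cd.
m⁻²·cd is the base-SI form of the lux.

lx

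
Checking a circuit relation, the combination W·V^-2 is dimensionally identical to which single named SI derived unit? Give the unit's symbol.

S

W = J/s (power = energy per time),
    = kg·m²·s⁻³.
V = W/A (potential = power per current),
    = kg·m²·s⁻³·A⁻¹.
So V⁻² = kg⁻²·m⁻⁴·s⁶·A².
Combining: W·V⁻² = (kg·m²·s⁻³) · (kg⁻²·m⁻⁴·s⁶·A²) = kg⁻¹·m⁻²·s³·A².
kg⁻¹·m⁻²·s³·A² is the base-SI form of the siemens.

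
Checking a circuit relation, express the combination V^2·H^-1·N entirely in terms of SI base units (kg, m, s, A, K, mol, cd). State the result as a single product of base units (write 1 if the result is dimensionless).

V = kg·m²·s⁻³·A⁻¹.
So V² = kg²·m⁴·s⁻⁶·A⁻².
H = kg·m²·s⁻²·A⁻².
So H⁻¹ = kg⁻¹·m⁻²·s²·A².
N = kg·m·s⁻².
Combining: V²·H⁻¹·N = (kg²·m⁴·s⁻⁶·A⁻²) · (kg⁻¹·m⁻²·s²·A²) · (kg·m·s⁻²) = kg²·m³·s⁻⁶.

kg²·m³·s⁻⁶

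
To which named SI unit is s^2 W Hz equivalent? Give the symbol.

J

W = J/s (power = energy per time),
    = kg·m²·s⁻³.
Hz = 1/s = s⁻¹ (frequency is cycles per second).
Combining: s²·W·Hz = s² · (kg·m²·s⁻³) · s⁻¹ = kg·m²·s⁻².
kg·m²·s⁻² is the base-SI form of the joule.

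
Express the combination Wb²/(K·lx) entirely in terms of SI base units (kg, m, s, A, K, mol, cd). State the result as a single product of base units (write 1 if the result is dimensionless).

lx = m⁻²·cd.
So lx⁻¹ = m²·cd⁻¹.
Wb = kg·m²·s⁻²·A⁻¹.
So Wb² = kg²·m⁴·s⁻⁴·A⁻².
Combining: K⁻¹·lx⁻¹·Wb² = K⁻¹ · (m²·cd⁻¹) · (kg²·m⁴·s⁻⁴·A⁻²) = kg²·m⁶·s⁻⁴·A⁻²·K⁻¹·cd⁻¹.

kg²·m⁶·s⁻⁴·A⁻²·K⁻¹·cd⁻¹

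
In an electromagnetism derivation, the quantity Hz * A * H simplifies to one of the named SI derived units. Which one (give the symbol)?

V

Hz = s⁻¹.
H = kg·m²·s⁻²·A⁻².
Combining: Hz·A·H = s⁻¹ · A · (kg·m²·s⁻²·A⁻²) = kg·m²·s⁻³·A⁻¹.
kg·m²·s⁻³·A⁻¹ is the base-SI form of the volt.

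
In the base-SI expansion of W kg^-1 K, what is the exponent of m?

2

W = kg·m²·s⁻³.
Combining: W·kg⁻¹·K = (kg·m²·s⁻³) · kg⁻¹ · K = m²·s⁻³·K.
The exponent of m is 2.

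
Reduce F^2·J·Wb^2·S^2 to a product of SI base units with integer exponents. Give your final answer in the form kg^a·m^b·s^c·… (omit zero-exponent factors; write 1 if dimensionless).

kg⁻¹·m⁻²·s⁸·A⁶

F = C/V (capacitance = charge per voltage),
    = A·s/(kg·m²·s⁻³·A⁻¹) (substituting C and V),
    = kg⁻¹·m⁻²·s⁴·A².
So F² = kg⁻²·m⁻⁴·s⁸·A⁴.
J = N·m (work = force × distance),
    = kg·m²·s⁻².
Wb = V·s (flux: a volt is a weber per second),
    = kg·m²·s⁻²·A⁻¹.
So Wb² = kg²·m⁴·s⁻⁴·A⁻².
S = 1/Ω (conductance is reciprocal resistance),
    = kg⁻¹·m⁻²·s³·A².
So S² = kg⁻²·m⁻⁴·s⁶·A⁴.
Combining: F²·J·Wb²·S² = (kg⁻²·m⁻⁴·s⁸·A⁴) · (kg·m²·s⁻²) · (kg²·m⁴·s⁻⁴·A⁻²) · (kg⁻²·m⁻⁴·s⁶·A⁴) = kg⁻¹·m⁻²·s⁸·A⁶.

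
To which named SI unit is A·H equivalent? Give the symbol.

Wb

H = Wb/A (inductance = flux per current),
    = kg·m²·s⁻²·A⁻².
Combining: A·H = A · (kg·m²·s⁻²·A⁻²) = kg·m²·s⁻²·A⁻¹.
kg·m²·s⁻²·A⁻¹ is the base-SI form of the weber.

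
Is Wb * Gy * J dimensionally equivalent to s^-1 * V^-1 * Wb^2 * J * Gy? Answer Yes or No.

Yes

Left side:
  Wb = kg·m²·s⁻²·A⁻¹.
  Gy = m²·s⁻².
  J = kg·m²·s⁻².
  Combining: Wb·Gy·J = (kg·m²·s⁻²·A⁻¹) · (m²·s⁻²) · (kg·m²·s⁻²) = kg²·m⁶·s⁻⁶·A⁻¹.
Right side:
  V = kg·m²·s⁻³·A⁻¹.
  So V⁻¹ = kg⁻¹·m⁻²·s³·A.
  Wb = kg·m²·s⁻²·A⁻¹.
  So Wb² = kg²·m⁴·s⁻⁴·A⁻².
  J = kg·m²·s⁻².
  Gy = m²·s⁻².
  Combining: s⁻¹·V⁻¹·Wb²·J·Gy = s⁻¹ · (kg⁻¹·m⁻²·s³·A) · (kg²·m⁴·s⁻⁴·A⁻²) · (kg·m²·s⁻²) · (m²·s⁻²) = kg²·m⁶·s⁻⁶·A⁻¹.
Both reduce to kg²·m⁶·s⁻⁶·A⁻¹.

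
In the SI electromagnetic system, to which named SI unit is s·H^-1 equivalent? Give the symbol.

S

H = kg·m²·s⁻²·A⁻².
So H⁻¹ = kg⁻¹·m⁻²·s²·A².
Combining: s·H⁻¹ = s · (kg⁻¹·m⁻²·s²·A²) = kg⁻¹·m⁻²·s³·A².
kg⁻¹·m⁻²·s³·A² is the base-SI form of the siemens.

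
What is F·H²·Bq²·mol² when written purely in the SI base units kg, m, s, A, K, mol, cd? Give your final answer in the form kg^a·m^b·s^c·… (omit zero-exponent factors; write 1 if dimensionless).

F = kg⁻¹·m⁻²·s⁴·A².
H = kg·m²·s⁻²·A⁻².
So H² = kg²·m⁴·s⁻⁴·A⁻⁴.
Bq = s⁻¹.
So Bq² = s⁻².
Combining: F·H²·Bq²·mol² = (kg⁻¹·m⁻²·s⁴·A²) · (kg²·m⁴·s⁻⁴·A⁻⁴) · s⁻² · mol² = kg·m²·s⁻²·A⁻²·mol².

kg·m²·s⁻²·A⁻²·mol²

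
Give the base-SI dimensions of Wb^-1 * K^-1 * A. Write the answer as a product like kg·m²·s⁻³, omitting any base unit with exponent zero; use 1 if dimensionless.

kg⁻¹·m⁻²·s²·A²·K⁻¹

Wb = kg·m²·s⁻²·A⁻¹.
So Wb⁻¹ = kg⁻¹·m⁻²·s²·A.
Combining: Wb⁻¹·K⁻¹·A = (kg⁻¹·m⁻²·s²·A) · K⁻¹ · A = kg⁻¹·m⁻²·s²·A²·K⁻¹.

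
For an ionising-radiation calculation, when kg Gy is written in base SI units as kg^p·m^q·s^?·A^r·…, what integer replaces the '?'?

Gy = m²·s⁻².
Combining: kg·Gy = kg · (m²·s⁻²) = kg·m²·s⁻².
The exponent of s is -2.

-2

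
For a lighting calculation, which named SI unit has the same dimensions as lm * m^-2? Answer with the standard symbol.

lm = cd·sr = cd (luminous flux; sr is dimensionless).
Combining: lm·m⁻² = cd · m⁻² = m⁻²·cd.
m⁻²·cd is the base-SI form of the lux.

lx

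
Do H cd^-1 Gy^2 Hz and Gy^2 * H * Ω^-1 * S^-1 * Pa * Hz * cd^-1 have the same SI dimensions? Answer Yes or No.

Left side:
  H = Wb/A (inductance = flux per current),
      = kg·m²·s⁻²·A⁻².
  Gy = J/kg (absorbed dose = energy per mass),
      = m²·s⁻².
  So Gy² = m⁴·s⁻⁴.
  Hz = 1/s = s⁻¹ (frequency is cycles per second).
  Combining: H·cd⁻¹·Gy²·Hz = (kg·m²·s⁻²·A⁻²) · cd⁻¹ · (m⁴·s⁻⁴) · s⁻¹ = kg·m⁶·s⁻⁷·A⁻²·cd⁻¹.
Right side:
  Gy = J/kg (absorbed dose = energy per mass),
      = m²·s⁻².
  So Gy² = m⁴·s⁻⁴.
  H = Wb/A (inductance = flux per current),
      = kg·m²·s⁻²·A⁻².
  Ω = V/A (resistance = voltage per current),
      = kg·m²·s⁻³·A⁻².
  So Ω⁻¹ = kg⁻¹·m⁻²·s³·A².
  S = 1/Ω (conductance is reciprocal resistance),
      = kg⁻¹·m⁻²·s³·A².
  So S⁻¹ = kg·m²·s⁻³·A⁻².
  Pa = N/m² (pressure = force per area),
      = kg·m⁻¹·s⁻².
  Hz = 1/s = s⁻¹ (frequency is cycles per second).
  Combining: Gy²·H·Ω⁻¹·S⁻¹·Pa·Hz·cd⁻¹ = (m⁴·s⁻⁴) · (kg·m²·s⁻²·A⁻²) · (kg⁻¹·m⁻²·s³·A²) · (kg·m²·s⁻³·A⁻²) · (kg·m⁻¹·s⁻²) · s⁻¹ · cd⁻¹ = kg²·m⁵·s⁻⁹·A⁻²·cd⁻¹.
Left is kg·m⁶·s⁻⁷·A⁻²·cd⁻¹; right is kg²·m⁵·s⁻⁹·A⁻²·cd⁻¹ — different.

No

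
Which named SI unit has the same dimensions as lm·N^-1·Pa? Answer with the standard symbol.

lm = cd.
N = kg·m·s⁻².
So N⁻¹ = kg⁻¹·m⁻¹·s².
Pa = kg·m⁻¹·s⁻².
Combining: lm·N⁻¹·Pa = cd · (kg⁻¹·m⁻¹·s²) · (kg·m⁻¹·s⁻²) = m⁻²·cd.
m⁻²·cd is the base-SI form of the lux.

lx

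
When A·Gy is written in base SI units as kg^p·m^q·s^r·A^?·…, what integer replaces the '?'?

Gy = m²·s⁻².
Combining: A·Gy = A · (m²·s⁻²) = m²·s⁻²·A.
The exponent of A is 1.

1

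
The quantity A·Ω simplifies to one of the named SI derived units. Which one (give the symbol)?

Ω = kg·m²·s⁻³·A⁻².
Combining: A·Ω = A · (kg·m²·s⁻³·A⁻²) = kg·m²·s⁻³·A⁻¹.
kg·m²·s⁻³·A⁻¹ is the base-SI form of the volt.

V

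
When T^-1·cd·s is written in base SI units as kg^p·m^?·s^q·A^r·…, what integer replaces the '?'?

0

T = kg·s⁻²·A⁻¹.
So T⁻¹ = kg⁻¹·s²·A.
Combining: T⁻¹·cd·s = (kg⁻¹·s²·A) · cd · s = kg⁻¹·s³·A·cd.
The exponent of m is 0.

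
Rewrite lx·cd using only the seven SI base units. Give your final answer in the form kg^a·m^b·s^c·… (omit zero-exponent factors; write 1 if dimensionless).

lx = m⁻²·cd.
Combining: lx·cd = (m⁻²·cd) · cd = m⁻²·cd².

m⁻²·cd²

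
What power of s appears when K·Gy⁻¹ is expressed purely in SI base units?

2

Gy = J/kg (absorbed dose = energy per mass),
    = m²·s⁻².
So Gy⁻¹ = m⁻²·s².
Combining: K·Gy⁻¹ = K · (m⁻²·s²) = m⁻²·s²·K.
The exponent of s is 2.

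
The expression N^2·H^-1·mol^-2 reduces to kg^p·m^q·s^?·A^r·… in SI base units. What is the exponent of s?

N = kg·m/s² = kg·m·s⁻² (force = mass × acceleration).
So N² = kg²·m²·s⁻⁴.
H = Wb/A (inductance = flux per current),
    = kg·m²·s⁻²·A⁻².
So H⁻¹ = kg⁻¹·m⁻²·s²·A².
Combining: N²·H⁻¹·mol⁻² = (kg²·m²·s⁻⁴) · (kg⁻¹·m⁻²·s²·A²) · mol⁻² = kg·s⁻²·A²·mol⁻².
The exponent of s is -2.

-2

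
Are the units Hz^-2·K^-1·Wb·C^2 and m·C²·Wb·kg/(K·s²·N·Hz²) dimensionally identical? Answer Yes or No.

Left side:
  Hz = 1/s = s⁻¹ (frequency is cycles per second).
  So Hz⁻² = s².
  Wb = V·s (flux: a volt is a weber per second),
      = kg·m²·s⁻²·A⁻¹.
  C = A·s = s·A (charge = current × time).
  So C² = s²·A².
  Combining: Hz⁻²·K⁻¹·Wb·C² = s² · K⁻¹ · (kg·m²·s⁻²·A⁻¹) · (s²·A²) = kg·m²·s²·A·K⁻¹.
Right side:
  C = A·s = s·A (charge = current × time).
  So C² = s²·A².
  Wb = V·s (flux: a volt is a weber per second),
      = kg·m²·s⁻²·A⁻¹.
  N = kg·m/s² = kg·m·s⁻² (force = mass × acceleration).
  So N⁻¹ = kg⁻¹·m⁻¹·s².
  Hz = 1/s = s⁻¹ (frequency is cycles per second).
  So Hz⁻² = s².
  Combining: m·K⁻¹·s⁻²·C²·Wb·N⁻¹·kg·Hz⁻² = m · K⁻¹ · s⁻² · (s²·A²) · (kg·m²·s⁻²·A⁻¹) · (kg⁻¹·m⁻¹·s²) · kg · s² = kg·m²·s²·A·K⁻¹.
Both reduce to kg·m²·s²·A·K⁻¹.

Yes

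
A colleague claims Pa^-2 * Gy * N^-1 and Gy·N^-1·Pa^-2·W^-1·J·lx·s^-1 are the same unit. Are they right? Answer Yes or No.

Left side:
  Pa = N/m² (pressure = force per area),
      = kg·m⁻¹·s⁻².
  So Pa⁻² = kg⁻²·m²·s⁴.
  Gy = J/kg (absorbed dose = energy per mass),
      = m²·s⁻².
  N = kg·m/s² = kg·m·s⁻² (force = mass × acceleration).
  So N⁻¹ = kg⁻¹·m⁻¹·s².
  Combining: Pa⁻²·Gy·N⁻¹ = (kg⁻²·m²·s⁴) · (m²·s⁻²) · (kg⁻¹·m⁻¹·s²) = kg⁻³·m³·s⁴.
Right side:
  Gy = m²·s⁻².
  N = kg·m·s⁻².
  So N⁻¹ = kg⁻¹·m⁻¹·s².
  Pa = kg·m⁻¹·s⁻².
  So Pa⁻² = kg⁻²·m²·s⁴.
  W = kg·m²·s⁻³.
  So W⁻¹ = kg⁻¹·m⁻²·s³.
  J = kg·m²·s⁻².
  lx = m⁻²·cd.
  Combining: Gy·N⁻¹·Pa⁻²·W⁻¹·J·lx·s⁻¹ = (m²·s⁻²) · (kg⁻¹·m⁻¹·s²) · (kg⁻²·m²·s⁴) · (kg⁻¹·m⁻²·s³) · (kg·m²·s⁻²) · (m⁻²·cd) · s⁻¹ = kg⁻³·m·s⁴·cd.
Left is kg⁻³·m³·s⁴; right is kg⁻³·m·s⁴·cd — different.

No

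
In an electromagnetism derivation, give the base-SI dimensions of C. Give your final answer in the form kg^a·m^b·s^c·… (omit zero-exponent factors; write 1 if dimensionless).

s·A

C = s·A.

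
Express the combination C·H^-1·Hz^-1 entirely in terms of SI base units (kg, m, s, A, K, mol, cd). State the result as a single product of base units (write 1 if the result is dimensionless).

kg⁻¹·m⁻²·s⁴·A³

C = A·s = s·A (charge = current × time).
H = Wb/A (inductance = flux per current),
    = kg·m²·s⁻²·A⁻².
So H⁻¹ = kg⁻¹·m⁻²·s²·A².
Hz = 1/s = s⁻¹ (frequency is cycles per second).
So Hz⁻¹ = s.
Combining: C·H⁻¹·Hz⁻¹ = (s·A) · (kg⁻¹·m⁻²·s²·A²) · s = kg⁻¹·m⁻²·s⁴·A³.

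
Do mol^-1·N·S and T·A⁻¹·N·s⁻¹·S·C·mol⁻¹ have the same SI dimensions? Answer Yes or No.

Left side:
  N = kg·m·s⁻².
  S = kg⁻¹·m⁻²·s³·A².
  Combining: mol⁻¹·N·S = mol⁻¹ · (kg·m·s⁻²) · (kg⁻¹·m⁻²·s³·A²) = m⁻¹·s·A²·mol⁻¹.
Right side:
  T = kg·s⁻²·A⁻¹.
  N = kg·m·s⁻².
  S = kg⁻¹·m⁻²·s³·A².
  C = s·A.
  Combining: T·A⁻¹·N·s⁻¹·S·C·mol⁻¹ = (kg·s⁻²·A⁻¹) · A⁻¹ · (kg·m·s⁻²) · s⁻¹ · (kg⁻¹·m⁻²·s³·A²) · (s·A) · mol⁻¹ = kg·m⁻¹·s⁻¹·A·mol⁻¹.
Left is m⁻¹·s·A²·mol⁻¹; right is kg·m⁻¹·s⁻¹·A·mol⁻¹ — different.

No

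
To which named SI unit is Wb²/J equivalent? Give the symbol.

J = N·m (work = force × distance),
    = kg·m²·s⁻².
So J⁻¹ = kg⁻¹·m⁻²·s².
Wb = V·s (flux: a volt is a weber per second),
    = kg·m²·s⁻²·A⁻¹.
So Wb² = kg²·m⁴·s⁻⁴·A⁻².
Combining: J⁻¹·Wb² = (kg⁻¹·m⁻²·s²) · (kg²·m⁴·s⁻⁴·A⁻²) = kg·m²·s⁻²·A⁻².
kg·m²·s⁻²·A⁻² is the base-SI form of the henry.

H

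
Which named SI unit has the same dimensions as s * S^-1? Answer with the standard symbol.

S = 1/Ω (conductance is reciprocal resistance),
    = kg⁻¹·m⁻²·s³·A².
So S⁻¹ = kg·m²·s⁻³·A⁻².
Combining: s·S⁻¹ = s · (kg·m²·s⁻³·A⁻²) = kg·m²·s⁻²·A⁻².
kg·m²·s⁻²·A⁻² is the base-SI form of the henry.

H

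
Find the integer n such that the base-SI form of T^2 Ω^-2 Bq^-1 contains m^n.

T = kg·s⁻²·A⁻¹.
So T² = kg²·s⁻⁴·A⁻².
Ω = kg·m²·s⁻³·A⁻².
So Ω⁻² = kg⁻²·m⁻⁴·s⁶·A⁴.
Bq = s⁻¹.
So Bq⁻¹ = s.
Combining: T²·Ω⁻²·Bq⁻¹ = (kg²·s⁻⁴·A⁻²) · (kg⁻²·m⁻⁴·s⁶·A⁴) · s = m⁻⁴·s³·A².
The exponent of m is -4.

-4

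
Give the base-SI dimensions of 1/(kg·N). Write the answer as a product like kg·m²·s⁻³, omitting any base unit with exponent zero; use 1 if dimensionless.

kg⁻²·m⁻¹·s²

N = kg·m·s⁻².
So N⁻¹ = kg⁻¹·m⁻¹·s².
Combining: kg⁻¹·N⁻¹ = kg⁻¹ · (kg⁻¹·m⁻¹·s²) = kg⁻²·m⁻¹·s².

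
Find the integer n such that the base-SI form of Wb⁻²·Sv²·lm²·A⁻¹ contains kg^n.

-2

Wb = kg·m²·s⁻²·A⁻¹.
So Wb⁻² = kg⁻²·m⁻⁴·s⁴·A².
Sv = m²·s⁻².
So Sv² = m⁴·s⁻⁴.
lm = cd.
So lm² = cd².
Combining: Wb⁻²·Sv²·lm²·A⁻¹ = (kg⁻²·m⁻⁴·s⁴·A²) · (m⁴·s⁻⁴) · cd² · A⁻¹ = kg⁻²·A·cd².
The exponent of kg is -2.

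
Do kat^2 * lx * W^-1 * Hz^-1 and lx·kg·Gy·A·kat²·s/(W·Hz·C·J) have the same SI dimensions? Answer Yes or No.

Yes

Left side:
  kat = mol/s = s⁻¹·mol (catalytic activity).
  So kat² = s⁻²·mol².
  lx = lm/m² (illuminance = luminous flux per area),
      = m⁻²·cd.
  W = J/s (power = energy per time),
      = kg·m²·s⁻³.
  So W⁻¹ = kg⁻¹·m⁻²·s³.
  Hz = 1/s = s⁻¹ (frequency is cycles per second).
  So Hz⁻¹ = s.
  Combining: kat²·lx·W⁻¹·Hz⁻¹ = (s⁻²·mol²) · (m⁻²·cd) · (kg⁻¹·m⁻²·s³) · s = kg⁻¹·m⁻⁴·s²·mol²·cd.
Right side:
  W = kg·m²·s⁻³.
  So W⁻¹ = kg⁻¹·m⁻²·s³.
  lx = m⁻²·cd.
  Hz = s⁻¹.
  So Hz⁻¹ = s.
  Gy = m²·s⁻².
  C = s·A.
  So C⁻¹ = s⁻¹·A⁻¹.
  kat = s⁻¹·mol.
  So kat² = s⁻²·mol².
  J = kg·m²·s⁻².
  So J⁻¹ = kg⁻¹·m⁻²·s².
  Combining: W⁻¹·lx·Hz⁻¹·kg·Gy·C⁻¹·A·kat²·s·J⁻¹ = (kg⁻¹·m⁻²·s³) · (m⁻²·cd) · s · kg · (m²·s⁻²) · (s⁻¹·A⁻¹) · A · (s⁻²·mol²) · s · (kg⁻¹·m⁻²·s²) = kg⁻¹·m⁻⁴·s²·mol²·cd.
Both reduce to kg⁻¹·m⁻⁴·s²·mol²·cd.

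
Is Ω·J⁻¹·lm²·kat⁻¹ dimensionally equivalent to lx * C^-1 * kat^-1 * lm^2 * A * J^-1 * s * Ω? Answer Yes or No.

Left side:
  Ω = V/A (resistance = voltage per current),
      = kg·m²·s⁻³·A⁻².
  J = N·m (work = force × distance),
      = kg·m²·s⁻².
  So J⁻¹ = kg⁻¹·m⁻²·s².
  lm = cd·sr = cd (luminous flux; sr is dimensionless).
  So lm² = cd².
  kat = mol/s = s⁻¹·mol (catalytic activity).
  So kat⁻¹ = s·mol⁻¹.
  Combining: Ω·J⁻¹·lm²·kat⁻¹ = (kg·m²·s⁻³·A⁻²) · (kg⁻¹·m⁻²·s²) · cd² · (s·mol⁻¹) = A⁻²·mol⁻¹·cd².
Right side:
  lx = m⁻²·cd.
  C = s·A.
  So C⁻¹ = s⁻¹·A⁻¹.
  kat = s⁻¹·mol.
  So kat⁻¹ = s·mol⁻¹.
  lm = cd.
  So lm² = cd².
  J = kg·m²·s⁻².
  So J⁻¹ = kg⁻¹·m⁻²·s².
  Ω = kg·m²·s⁻³·A⁻².
  Combining: lx·C⁻¹·kat⁻¹·lm²·A·J⁻¹·s·Ω = (m⁻²·cd) · (s⁻¹·A⁻¹) · (s·mol⁻¹) · cd² · A · (kg⁻¹·m⁻²·s²) · s · (kg·m²·s⁻³·A⁻²) = m⁻²·A⁻²·mol⁻¹·cd³.
Left is A⁻²·mol⁻¹·cd²; right is m⁻²·A⁻²·mol⁻¹·cd³ — different.

No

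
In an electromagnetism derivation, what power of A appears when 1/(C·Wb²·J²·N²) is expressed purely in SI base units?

C = s·A.
So C⁻¹ = s⁻¹·A⁻¹.
Wb = kg·m²·s⁻²·A⁻¹.
So Wb⁻² = kg⁻²·m⁻⁴·s⁴·A².
J = kg·m²·s⁻².
So J⁻² = kg⁻²·m⁻⁴·s⁴.
N = kg·m·s⁻².
So N⁻² = kg⁻²·m⁻²·s⁴.
Combining: C⁻¹·Wb⁻²·J⁻²·N⁻² = (s⁻¹·A⁻¹) · (kg⁻²·m⁻⁴·s⁴·A²) · (kg⁻²·m⁻⁴·s⁴) · (kg⁻²·m⁻²·s⁴) = kg⁻⁶·m⁻¹⁰·s¹¹·A.
The exponent of A is 1.

1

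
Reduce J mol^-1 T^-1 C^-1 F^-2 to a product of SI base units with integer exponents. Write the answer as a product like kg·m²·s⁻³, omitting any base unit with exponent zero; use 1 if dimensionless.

kg²·m⁶·s⁻⁹·A⁻⁴·mol⁻¹

J = kg·m²·s⁻².
T = kg·s⁻²·A⁻¹.
So T⁻¹ = kg⁻¹·s²·A.
C = s·A.
So C⁻¹ = s⁻¹·A⁻¹.
F = kg⁻¹·m⁻²·s⁴·A².
So F⁻² = kg²·m⁴·s⁻⁸·A⁻⁴.
Combining: J·mol⁻¹·T⁻¹·C⁻¹·F⁻² = (kg·m²·s⁻²) · mol⁻¹ · (kg⁻¹·s²·A) · (s⁻¹·A⁻¹) · (kg²·m⁴·s⁻⁸·A⁻⁴) = kg²·m⁶·s⁻⁹·A⁻⁴·mol⁻¹.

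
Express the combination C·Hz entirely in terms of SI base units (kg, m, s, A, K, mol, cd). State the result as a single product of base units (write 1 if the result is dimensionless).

C = A·s = s·A (charge = current × time).
Hz = 1/s = s⁻¹ (frequency is cycles per second).
Combining: C·Hz = (s·A) · s⁻¹ = A.

A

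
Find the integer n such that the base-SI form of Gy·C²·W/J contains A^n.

2

Gy = m²·s⁻².
J = kg·m²·s⁻².
So J⁻¹ = kg⁻¹·m⁻²·s².
C = s·A.
So C² = s²·A².
W = kg·m²·s⁻³.
Combining: Gy·J⁻¹·C²·W = (m²·s⁻²) · (kg⁻¹·m⁻²·s²) · (s²·A²) · (kg·m²·s⁻³) = m²·s⁻¹·A².
The exponent of A is 2.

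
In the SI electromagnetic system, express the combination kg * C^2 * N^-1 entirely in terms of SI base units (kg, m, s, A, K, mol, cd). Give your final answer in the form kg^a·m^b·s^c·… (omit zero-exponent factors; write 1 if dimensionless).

m⁻¹·s⁴·A²

C = s·A.
So C² = s²·A².
N = kg·m·s⁻².
So N⁻¹ = kg⁻¹·m⁻¹·s².
Combining: kg·C²·N⁻¹ = kg · (s²·A²) · (kg⁻¹·m⁻¹·s²) = m⁻¹·s⁴·A².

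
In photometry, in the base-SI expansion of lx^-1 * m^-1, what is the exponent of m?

1

lx = m⁻²·cd.
So lx⁻¹ = m²·cd⁻¹.
Combining: lx⁻¹·m⁻¹ = (m²·cd⁻¹) · m⁻¹ = m·cd⁻¹.
The exponent of m is 1.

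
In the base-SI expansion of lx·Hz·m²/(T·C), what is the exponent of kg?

lx = lm/m² (illuminance = luminous flux per area),
    = m⁻²·cd.
T = Wb/m² (flux density = flux per area),
    = kg·s⁻²·A⁻¹.
So T⁻¹ = kg⁻¹·s²·A.
Hz = 1/s = s⁻¹ (frequency is cycles per second).
C = A·s = s·A (charge = current × time).
So C⁻¹ = s⁻¹·A⁻¹.
Combining: lx·T⁻¹·Hz·m²·C⁻¹ = (m⁻²·cd) · (kg⁻¹·s²·A) · s⁻¹ · m² · (s⁻¹·A⁻¹) = kg⁻¹·cd.
The exponent of kg is -1.

-1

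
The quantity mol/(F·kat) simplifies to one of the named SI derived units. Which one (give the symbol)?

Ω

F = kg⁻¹·m⁻²·s⁴·A².
So F⁻¹ = kg·m²·s⁻⁴·A⁻².
kat = s⁻¹·mol.
So kat⁻¹ = s·mol⁻¹.
Combining: mol·F⁻¹·kat⁻¹ = mol · (kg·m²·s⁻⁴·A⁻²) · (s·mol⁻¹) = kg·m²·s⁻³·A⁻².
kg·m²·s⁻³·A⁻² is the base-SI form of the ohm.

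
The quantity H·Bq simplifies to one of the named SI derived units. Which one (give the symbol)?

Ω

H = kg·m²·s⁻²·A⁻².
Bq = s⁻¹.
Combining: H·Bq = (kg·m²·s⁻²·A⁻²) · s⁻¹ = kg·m²·s⁻³·A⁻².
kg·m²·s⁻³·A⁻² is the base-SI form of the ohm.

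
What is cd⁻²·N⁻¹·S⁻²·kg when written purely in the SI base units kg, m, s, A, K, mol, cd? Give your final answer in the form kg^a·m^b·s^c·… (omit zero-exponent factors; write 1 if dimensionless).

N = kg·m/s² = kg·m·s⁻² (force = mass × acceleration).
So N⁻¹ = kg⁻¹·m⁻¹·s².
S = 1/Ω (conductance is reciprocal resistance),
    = kg⁻¹·m⁻²·s³·A².
So S⁻² = kg²·m⁴·s⁻⁶·A⁻⁴.
Combining: cd⁻²·N⁻¹·S⁻²·kg = cd⁻² · (kg⁻¹·m⁻¹·s²) · (kg²·m⁴·s⁻⁶·A⁻⁴) · kg = kg²·m³·s⁻⁴·A⁻⁴·cd⁻².

kg²·m³·s⁻⁴·A⁻⁴·cd⁻²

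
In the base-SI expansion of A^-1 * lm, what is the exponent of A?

lm = cd·sr = cd (luminous flux; sr is dimensionless).
Combining: A⁻¹·lm = A⁻¹ · cd = A⁻¹·cd.
The exponent of A is -1.

-1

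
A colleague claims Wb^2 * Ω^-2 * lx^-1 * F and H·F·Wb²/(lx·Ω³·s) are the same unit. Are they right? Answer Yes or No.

Left side:
  Wb = kg·m²·s⁻²·A⁻¹.
  So Wb² = kg²·m⁴·s⁻⁴·A⁻².
  Ω = kg·m²·s⁻³·A⁻².
  So Ω⁻² = kg⁻²·m⁻⁴·s⁶·A⁴.
  lx = m⁻²·cd.
  So lx⁻¹ = m²·cd⁻¹.
  F = kg⁻¹·m⁻²·s⁴·A².
  Combining: Wb²·Ω⁻²·lx⁻¹·F = (kg²·m⁴·s⁻⁴·A⁻²) · (kg⁻²·m⁻⁴·s⁶·A⁴) · (m²·cd⁻¹) · (kg⁻¹·m⁻²·s⁴·A²) = kg⁻¹·s⁶·A⁴·cd⁻¹.
Right side:
  H = Wb/A (inductance = flux per current),
      = kg·m²·s⁻²·A⁻².
  F = C/V (capacitance = charge per voltage),
      = A·s/(kg·m²·s⁻³·A⁻¹) (substituting C and V),
      = kg⁻¹·m⁻²·s⁴·A².
  lx = lm/m² (illuminance = luminous flux per area),
      = m⁻²·cd.
  So lx⁻¹ = m²·cd⁻¹.
  Ω = V/A (resistance = voltage per current),
      = kg·m²·s⁻³·A⁻².
  So Ω⁻³ = kg⁻³·m⁻⁶·s⁹·A⁶.
  Wb = V·s (flux: a volt is a weber per second),
      = kg·m²·s⁻²·A⁻¹.
  So Wb² = kg²·m⁴·s⁻⁴·A⁻².
  Combining: H·F·lx⁻¹·Ω⁻³·Wb²·s⁻¹ = (kg·m²·s⁻²·A⁻²) · (kg⁻¹·m⁻²·s⁴·A²) · (m²·cd⁻¹) · (kg⁻³·m⁻⁶·s⁹·A⁶) · (kg²·m⁴·s⁻⁴·A⁻²) · s⁻¹ = kg⁻¹·s⁶·A⁴·cd⁻¹.
Both reduce to kg⁻¹·s⁶·A⁴·cd⁻¹.

Yes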